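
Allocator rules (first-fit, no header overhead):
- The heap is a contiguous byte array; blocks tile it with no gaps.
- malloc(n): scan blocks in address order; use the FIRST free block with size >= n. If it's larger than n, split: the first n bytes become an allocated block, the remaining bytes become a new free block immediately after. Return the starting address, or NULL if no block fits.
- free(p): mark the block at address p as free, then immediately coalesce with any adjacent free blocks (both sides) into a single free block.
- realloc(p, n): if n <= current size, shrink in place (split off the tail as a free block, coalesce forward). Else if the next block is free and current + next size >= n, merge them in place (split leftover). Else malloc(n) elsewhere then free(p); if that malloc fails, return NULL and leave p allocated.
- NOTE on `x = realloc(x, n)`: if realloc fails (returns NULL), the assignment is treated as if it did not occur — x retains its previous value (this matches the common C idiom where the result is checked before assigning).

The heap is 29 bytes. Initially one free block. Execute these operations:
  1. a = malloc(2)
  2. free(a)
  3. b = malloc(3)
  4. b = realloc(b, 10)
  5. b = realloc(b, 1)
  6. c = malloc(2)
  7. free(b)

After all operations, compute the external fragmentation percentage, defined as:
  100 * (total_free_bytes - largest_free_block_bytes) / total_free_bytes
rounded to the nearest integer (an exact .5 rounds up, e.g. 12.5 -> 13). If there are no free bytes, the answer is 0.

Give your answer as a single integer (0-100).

Op 1: a = malloc(2) -> a = 0; heap: [0-1 ALLOC][2-28 FREE]
Op 2: free(a) -> (freed a); heap: [0-28 FREE]
Op 3: b = malloc(3) -> b = 0; heap: [0-2 ALLOC][3-28 FREE]
Op 4: b = realloc(b, 10) -> b = 0; heap: [0-9 ALLOC][10-28 FREE]
Op 5: b = realloc(b, 1) -> b = 0; heap: [0-0 ALLOC][1-28 FREE]
Op 6: c = malloc(2) -> c = 1; heap: [0-0 ALLOC][1-2 ALLOC][3-28 FREE]
Op 7: free(b) -> (freed b); heap: [0-0 FREE][1-2 ALLOC][3-28 FREE]
Free blocks: [1 26] total_free=27 largest=26 -> 100*(27-26)/27 = 100/27 ≈ 3.704 -> rounds to 4

Answer: 4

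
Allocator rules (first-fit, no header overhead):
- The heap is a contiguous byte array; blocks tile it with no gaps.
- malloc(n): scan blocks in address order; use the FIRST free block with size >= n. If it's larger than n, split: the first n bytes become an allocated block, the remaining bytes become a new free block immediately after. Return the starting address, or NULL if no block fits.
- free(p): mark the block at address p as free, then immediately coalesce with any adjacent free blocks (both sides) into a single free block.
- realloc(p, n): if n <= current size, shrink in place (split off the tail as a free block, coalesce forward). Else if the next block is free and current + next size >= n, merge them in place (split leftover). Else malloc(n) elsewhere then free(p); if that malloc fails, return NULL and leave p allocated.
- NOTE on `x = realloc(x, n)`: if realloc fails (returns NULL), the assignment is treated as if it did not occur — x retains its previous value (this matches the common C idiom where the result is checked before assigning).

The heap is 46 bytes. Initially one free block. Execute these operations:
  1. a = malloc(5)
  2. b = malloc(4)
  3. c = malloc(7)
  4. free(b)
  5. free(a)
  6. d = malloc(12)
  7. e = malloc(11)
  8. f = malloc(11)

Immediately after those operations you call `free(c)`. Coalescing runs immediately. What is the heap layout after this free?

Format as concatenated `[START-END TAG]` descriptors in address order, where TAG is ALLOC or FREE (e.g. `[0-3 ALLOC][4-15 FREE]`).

Op 1: a = malloc(5) -> a = 0; heap: [0-4 ALLOC][5-45 FREE]
Op 2: b = malloc(4) -> b = 5; heap: [0-4 ALLOC][5-8 ALLOC][9-45 FREE]
Op 3: c = malloc(7) -> c = 9; heap: [0-4 ALLOC][5-8 ALLOC][9-15 ALLOC][16-45 FREE]
Op 4: free(b) -> (freed b); heap: [0-4 ALLOC][5-8 FREE][9-15 ALLOC][16-45 FREE]
Op 5: free(a) -> (freed a); heap: [0-8 FREE][9-15 ALLOC][16-45 FREE]
Op 6: d = malloc(12) -> d = 16; heap: [0-8 FREE][9-15 ALLOC][16-27 ALLOC][28-45 FREE]
Op 7: e = malloc(11) -> e = 28; heap: [0-8 FREE][9-15 ALLOC][16-27 ALLOC][28-38 ALLOC][39-45 FREE]
Op 8: f = malloc(11) -> f = NULL; heap: [0-8 FREE][9-15 ALLOC][16-27 ALLOC][28-38 ALLOC][39-45 FREE]
free(c): c = 9 -> block [9-15 ALLOC]; mark free, coalesce with adjacent free neighbors -> [0-15 FREE][16-27 ALLOC][28-38 ALLOC][39-45 FREE]

Answer: [0-15 FREE][16-27 ALLOC][28-38 ALLOC][39-45 FREE]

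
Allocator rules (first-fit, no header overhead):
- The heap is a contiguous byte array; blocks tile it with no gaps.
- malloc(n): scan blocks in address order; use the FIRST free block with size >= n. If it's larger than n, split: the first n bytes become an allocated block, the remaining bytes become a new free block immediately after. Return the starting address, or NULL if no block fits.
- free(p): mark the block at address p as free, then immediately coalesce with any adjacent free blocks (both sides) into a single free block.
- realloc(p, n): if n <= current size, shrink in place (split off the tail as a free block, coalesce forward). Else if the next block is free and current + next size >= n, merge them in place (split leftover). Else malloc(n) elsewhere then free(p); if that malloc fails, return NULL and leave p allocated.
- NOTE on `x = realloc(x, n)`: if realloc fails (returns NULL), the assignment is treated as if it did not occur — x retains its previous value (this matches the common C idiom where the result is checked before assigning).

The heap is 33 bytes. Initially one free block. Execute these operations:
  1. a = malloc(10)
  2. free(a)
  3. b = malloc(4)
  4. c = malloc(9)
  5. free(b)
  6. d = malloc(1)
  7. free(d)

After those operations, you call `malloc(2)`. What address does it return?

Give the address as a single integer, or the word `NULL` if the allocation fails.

Op 1: a = malloc(10) -> a = 0; heap: [0-9 ALLOC][10-32 FREE]
Op 2: free(a) -> (freed a); heap: [0-32 FREE]
Op 3: b = malloc(4) -> b = 0; heap: [0-3 ALLOC][4-32 FREE]
Op 4: c = malloc(9) -> c = 4; heap: [0-3 ALLOC][4-12 ALLOC][13-32 FREE]
Op 5: free(b) -> (freed b); heap: [0-3 FREE][4-12 ALLOC][13-32 FREE]
Op 6: d = malloc(1) -> d = 0; heap: [0-0 ALLOC][1-3 FREE][4-12 ALLOC][13-32 FREE]
Op 7: free(d) -> (freed d); heap: [0-3 FREE][4-12 ALLOC][13-32 FREE]
malloc(2): first-fit scan over [0-3 FREE][4-12 ALLOC][13-32 FREE] -> 0

Answer: 0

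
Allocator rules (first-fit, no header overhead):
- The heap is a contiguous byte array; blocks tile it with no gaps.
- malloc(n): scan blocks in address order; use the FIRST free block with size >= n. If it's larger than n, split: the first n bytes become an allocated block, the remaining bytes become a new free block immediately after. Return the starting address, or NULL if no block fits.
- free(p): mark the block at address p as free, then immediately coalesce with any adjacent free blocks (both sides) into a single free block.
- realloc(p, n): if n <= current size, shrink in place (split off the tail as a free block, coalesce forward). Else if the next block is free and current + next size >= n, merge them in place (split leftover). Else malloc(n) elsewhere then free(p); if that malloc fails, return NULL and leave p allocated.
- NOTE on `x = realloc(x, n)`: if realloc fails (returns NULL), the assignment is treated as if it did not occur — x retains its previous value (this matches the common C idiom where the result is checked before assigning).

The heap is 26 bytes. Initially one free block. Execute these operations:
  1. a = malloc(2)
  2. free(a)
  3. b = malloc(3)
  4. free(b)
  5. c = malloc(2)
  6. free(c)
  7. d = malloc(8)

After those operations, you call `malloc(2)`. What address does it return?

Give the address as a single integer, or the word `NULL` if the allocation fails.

Op 1: a = malloc(2) -> a = 0; heap: [0-1 ALLOC][2-25 FREE]
Op 2: free(a) -> (freed a); heap: [0-25 FREE]
Op 3: b = malloc(3) -> b = 0; heap: [0-2 ALLOC][3-25 FREE]
Op 4: free(b) -> (freed b); heap: [0-25 FREE]
Op 5: c = malloc(2) -> c = 0; heap: [0-1 ALLOC][2-25 FREE]
Op 6: free(c) -> (freed c); heap: [0-25 FREE]
Op 7: d = malloc(8) -> d = 0; heap: [0-7 ALLOC][8-25 FREE]
malloc(2): first-fit scan over [0-7 ALLOC][8-25 FREE] -> 8

Answer: 8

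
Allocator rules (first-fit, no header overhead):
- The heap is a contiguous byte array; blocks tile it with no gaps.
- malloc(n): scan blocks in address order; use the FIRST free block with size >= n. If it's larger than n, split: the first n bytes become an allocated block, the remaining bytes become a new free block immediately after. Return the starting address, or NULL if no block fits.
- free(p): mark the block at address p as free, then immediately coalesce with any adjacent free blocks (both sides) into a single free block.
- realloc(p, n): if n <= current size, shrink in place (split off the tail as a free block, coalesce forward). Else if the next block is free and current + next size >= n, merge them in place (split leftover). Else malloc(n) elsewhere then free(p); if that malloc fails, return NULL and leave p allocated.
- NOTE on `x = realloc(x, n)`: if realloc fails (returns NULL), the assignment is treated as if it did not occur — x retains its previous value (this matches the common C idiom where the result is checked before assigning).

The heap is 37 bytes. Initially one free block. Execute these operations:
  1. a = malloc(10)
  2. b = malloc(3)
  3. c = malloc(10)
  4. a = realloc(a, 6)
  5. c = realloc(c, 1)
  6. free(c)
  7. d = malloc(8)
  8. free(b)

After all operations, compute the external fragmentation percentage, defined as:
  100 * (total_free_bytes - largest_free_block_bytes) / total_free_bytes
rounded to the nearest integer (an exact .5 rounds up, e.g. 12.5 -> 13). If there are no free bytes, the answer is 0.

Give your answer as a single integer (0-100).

Op 1: a = malloc(10) -> a = 0; heap: [0-9 ALLOC][10-36 FREE]
Op 2: b = malloc(3) -> b = 10; heap: [0-9 ALLOC][10-12 ALLOC][13-36 FREE]
Op 3: c = malloc(10) -> c = 13; heap: [0-9 ALLOC][10-12 ALLOC][13-22 ALLOC][23-36 FREE]
Op 4: a = realloc(a, 6) -> a = 0; heap: [0-5 ALLOC][6-9 FREE][10-12 ALLOC][13-22 ALLOC][23-36 FREE]
Op 5: c = realloc(c, 1) -> c = 13; heap: [0-5 ALLOC][6-9 FREE][10-12 ALLOC][13-13 ALLOC][14-36 FREE]
Op 6: free(c) -> (freed c); heap: [0-5 ALLOC][6-9 FREE][10-12 ALLOC][13-36 FREE]
Op 7: d = malloc(8) -> d = 13; heap: [0-5 ALLOC][6-9 FREE][10-12 ALLOC][13-20 ALLOC][21-36 FREE]
Op 8: free(b) -> (freed b); heap: [0-5 ALLOC][6-12 FREE][13-20 ALLOC][21-36 FREE]
Free blocks: [7 16] total_free=23 largest=16 -> 100*(23-16)/23 = 700/23 ≈ 30.435 -> rounds to 30

Answer: 30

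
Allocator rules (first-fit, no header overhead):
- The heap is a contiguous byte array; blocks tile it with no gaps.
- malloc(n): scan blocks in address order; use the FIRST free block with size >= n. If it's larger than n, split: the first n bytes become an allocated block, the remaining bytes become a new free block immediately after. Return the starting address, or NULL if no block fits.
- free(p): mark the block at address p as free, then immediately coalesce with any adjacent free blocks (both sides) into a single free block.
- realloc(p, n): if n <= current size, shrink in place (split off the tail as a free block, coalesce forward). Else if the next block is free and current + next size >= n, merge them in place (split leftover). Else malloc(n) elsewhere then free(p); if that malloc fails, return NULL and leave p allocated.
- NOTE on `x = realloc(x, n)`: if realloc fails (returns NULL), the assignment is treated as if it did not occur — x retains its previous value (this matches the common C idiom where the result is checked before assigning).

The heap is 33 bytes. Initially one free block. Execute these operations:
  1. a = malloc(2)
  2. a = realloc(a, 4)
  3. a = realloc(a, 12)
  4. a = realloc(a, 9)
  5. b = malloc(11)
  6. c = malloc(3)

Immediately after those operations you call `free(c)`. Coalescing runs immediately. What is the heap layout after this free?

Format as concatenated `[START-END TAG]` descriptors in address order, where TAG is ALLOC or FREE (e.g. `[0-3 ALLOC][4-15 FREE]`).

Op 1: a = malloc(2) -> a = 0; heap: [0-1 ALLOC][2-32 FREE]
Op 2: a = realloc(a, 4) -> a = 0; heap: [0-3 ALLOC][4-32 FREE]
Op 3: a = realloc(a, 12) -> a = 0; heap: [0-11 ALLOC][12-32 FREE]
Op 4: a = realloc(a, 9) -> a = 0; heap: [0-8 ALLOC][9-32 FREE]
Op 5: b = malloc(11) -> b = 9; heap: [0-8 ALLOC][9-19 ALLOC][20-32 FREE]
Op 6: c = malloc(3) -> c = 20; heap: [0-8 ALLOC][9-19 ALLOC][20-22 ALLOC][23-32 FREE]
free(c): c = 20 -> block [20-22 ALLOC]; mark free, coalesce with adjacent free neighbors -> [0-8 ALLOC][9-19 ALLOC][20-32 FREE]

Answer: [0-8 ALLOC][9-19 ALLOC][20-32 FREE]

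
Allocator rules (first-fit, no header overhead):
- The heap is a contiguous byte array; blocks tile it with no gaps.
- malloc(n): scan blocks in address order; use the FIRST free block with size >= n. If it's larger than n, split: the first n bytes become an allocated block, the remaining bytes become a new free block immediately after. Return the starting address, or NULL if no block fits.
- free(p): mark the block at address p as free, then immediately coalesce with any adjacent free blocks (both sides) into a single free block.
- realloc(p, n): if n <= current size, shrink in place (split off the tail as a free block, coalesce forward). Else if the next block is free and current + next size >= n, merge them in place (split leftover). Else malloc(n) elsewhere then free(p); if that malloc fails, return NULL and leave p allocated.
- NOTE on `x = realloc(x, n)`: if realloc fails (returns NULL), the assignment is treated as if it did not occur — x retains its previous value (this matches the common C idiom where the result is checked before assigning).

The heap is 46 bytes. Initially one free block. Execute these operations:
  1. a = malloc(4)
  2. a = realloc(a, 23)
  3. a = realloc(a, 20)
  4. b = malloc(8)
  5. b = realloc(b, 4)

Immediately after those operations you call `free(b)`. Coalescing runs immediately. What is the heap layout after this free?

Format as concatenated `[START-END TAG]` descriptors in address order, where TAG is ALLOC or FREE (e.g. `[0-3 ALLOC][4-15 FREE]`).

Op 1: a = malloc(4) -> a = 0; heap: [0-3 ALLOC][4-45 FREE]
Op 2: a = realloc(a, 23) -> a = 0; heap: [0-22 ALLOC][23-45 FREE]
Op 3: a = realloc(a, 20) -> a = 0; heap: [0-19 ALLOC][20-45 FREE]
Op 4: b = malloc(8) -> b = 20; heap: [0-19 ALLOC][20-27 ALLOC][28-45 FREE]
Op 5: b = realloc(b, 4) -> b = 20; heap: [0-19 ALLOC][20-23 ALLOC][24-45 FREE]
free(b): b = 20 -> block [20-23 ALLOC]; mark free, coalesce with adjacent free neighbors -> [0-19 ALLOC][20-45 FREE]

Answer: [0-19 ALLOC][20-45 FREE]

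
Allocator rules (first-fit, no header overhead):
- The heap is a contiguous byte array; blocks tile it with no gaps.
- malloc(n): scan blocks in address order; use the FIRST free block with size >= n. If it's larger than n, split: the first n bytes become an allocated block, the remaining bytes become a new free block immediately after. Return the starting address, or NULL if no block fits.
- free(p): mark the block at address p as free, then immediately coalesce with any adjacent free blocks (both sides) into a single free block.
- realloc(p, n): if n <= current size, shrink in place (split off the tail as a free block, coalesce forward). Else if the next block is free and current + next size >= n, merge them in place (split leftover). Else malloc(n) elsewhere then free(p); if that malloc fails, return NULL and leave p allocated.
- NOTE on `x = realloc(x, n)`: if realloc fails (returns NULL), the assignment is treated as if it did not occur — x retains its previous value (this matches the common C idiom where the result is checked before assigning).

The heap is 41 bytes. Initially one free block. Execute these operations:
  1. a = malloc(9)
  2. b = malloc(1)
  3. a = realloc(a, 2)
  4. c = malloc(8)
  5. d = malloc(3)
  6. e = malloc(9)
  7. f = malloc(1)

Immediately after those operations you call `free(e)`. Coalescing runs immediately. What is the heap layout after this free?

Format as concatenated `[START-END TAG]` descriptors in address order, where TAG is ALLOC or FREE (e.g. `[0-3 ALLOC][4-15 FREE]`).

Op 1: a = malloc(9) -> a = 0; heap: [0-8 ALLOC][9-40 FREE]
Op 2: b = malloc(1) -> b = 9; heap: [0-8 ALLOC][9-9 ALLOC][10-40 FREE]
Op 3: a = realloc(a, 2) -> a = 0; heap: [0-1 ALLOC][2-8 FREE][9-9 ALLOC][10-40 FREE]
Op 4: c = malloc(8) -> c = 10; heap: [0-1 ALLOC][2-8 FREE][9-9 ALLOC][10-17 ALLOC][18-40 FREE]
Op 5: d = malloc(3) -> d = 2; heap: [0-1 ALLOC][2-4 ALLOC][5-8 FREE][9-9 ALLOC][10-17 ALLOC][18-40 FREE]
Op 6: e = malloc(9) -> e = 18; heap: [0-1 ALLOC][2-4 ALLOC][5-8 FREE][9-9 ALLOC][10-17 ALLOC][18-26 ALLOC][27-40 FREE]
Op 7: f = malloc(1) -> f = 5; heap: [0-1 ALLOC][2-4 ALLOC][5-5 ALLOC][6-8 FREE][9-9 ALLOC][10-17 ALLOC][18-26 ALLOC][27-40 FREE]
free(e): e = 18 -> block [18-26 ALLOC]; mark free, coalesce with adjacent free neighbors -> [0-1 ALLOC][2-4 ALLOC][5-5 ALLOC][6-8 FREE][9-9 ALLOC][10-17 ALLOC][18-40 FREE]

Answer: [0-1 ALLOC][2-4 ALLOC][5-5 ALLOC][6-8 FREE][9-9 ALLOC][10-17 ALLOC][18-40 FREE]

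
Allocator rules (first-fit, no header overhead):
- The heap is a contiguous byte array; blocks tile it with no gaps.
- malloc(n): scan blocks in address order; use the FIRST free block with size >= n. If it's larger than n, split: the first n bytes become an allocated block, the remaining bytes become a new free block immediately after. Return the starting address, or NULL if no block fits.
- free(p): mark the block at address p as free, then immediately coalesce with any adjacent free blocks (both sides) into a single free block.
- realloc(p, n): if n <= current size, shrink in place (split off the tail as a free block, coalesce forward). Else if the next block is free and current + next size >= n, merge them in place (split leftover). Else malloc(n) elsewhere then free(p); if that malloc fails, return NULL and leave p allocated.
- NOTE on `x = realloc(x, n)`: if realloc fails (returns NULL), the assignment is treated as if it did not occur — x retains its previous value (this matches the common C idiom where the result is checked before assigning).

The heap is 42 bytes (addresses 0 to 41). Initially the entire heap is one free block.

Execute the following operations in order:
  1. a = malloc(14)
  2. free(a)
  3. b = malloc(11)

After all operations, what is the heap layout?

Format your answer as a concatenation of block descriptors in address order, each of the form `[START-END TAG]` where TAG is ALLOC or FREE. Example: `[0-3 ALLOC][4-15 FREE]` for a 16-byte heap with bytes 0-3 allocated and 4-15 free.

Answer: [0-10 ALLOC][11-41 FREE]

Derivation:
Op 1: a = malloc(14) -> a = 0; heap: [0-13 ALLOC][14-41 FREE]
Op 2: free(a) -> (freed a); heap: [0-41 FREE]
Op 3: b = malloc(11) -> b = 0; heap: [0-10 ALLOC][11-41 FREE]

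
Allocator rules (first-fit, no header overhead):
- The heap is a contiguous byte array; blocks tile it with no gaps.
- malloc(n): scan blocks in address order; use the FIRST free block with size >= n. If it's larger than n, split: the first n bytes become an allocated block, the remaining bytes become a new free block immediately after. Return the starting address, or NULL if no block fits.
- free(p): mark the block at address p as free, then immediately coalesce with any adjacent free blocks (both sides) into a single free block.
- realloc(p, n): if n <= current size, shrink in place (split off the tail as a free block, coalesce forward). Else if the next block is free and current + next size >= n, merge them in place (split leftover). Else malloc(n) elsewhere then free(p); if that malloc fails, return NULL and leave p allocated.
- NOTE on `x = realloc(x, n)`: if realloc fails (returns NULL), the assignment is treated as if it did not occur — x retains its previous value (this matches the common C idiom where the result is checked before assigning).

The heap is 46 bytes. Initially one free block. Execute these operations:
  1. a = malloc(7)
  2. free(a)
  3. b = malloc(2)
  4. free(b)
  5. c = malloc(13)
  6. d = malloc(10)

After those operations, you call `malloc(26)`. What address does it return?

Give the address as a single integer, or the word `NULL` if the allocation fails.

Answer: NULL

Derivation:
Op 1: a = malloc(7) -> a = 0; heap: [0-6 ALLOC][7-45 FREE]
Op 2: free(a) -> (freed a); heap: [0-45 FREE]
Op 3: b = malloc(2) -> b = 0; heap: [0-1 ALLOC][2-45 FREE]
Op 4: free(b) -> (freed b); heap: [0-45 FREE]
Op 5: c = malloc(13) -> c = 0; heap: [0-12 ALLOC][13-45 FREE]
Op 6: d = malloc(10) -> d = 13; heap: [0-12 ALLOC][13-22 ALLOC][23-45 FREE]
malloc(26): first-fit scan over [0-12 ALLOC][13-22 ALLOC][23-45 FREE] -> NULL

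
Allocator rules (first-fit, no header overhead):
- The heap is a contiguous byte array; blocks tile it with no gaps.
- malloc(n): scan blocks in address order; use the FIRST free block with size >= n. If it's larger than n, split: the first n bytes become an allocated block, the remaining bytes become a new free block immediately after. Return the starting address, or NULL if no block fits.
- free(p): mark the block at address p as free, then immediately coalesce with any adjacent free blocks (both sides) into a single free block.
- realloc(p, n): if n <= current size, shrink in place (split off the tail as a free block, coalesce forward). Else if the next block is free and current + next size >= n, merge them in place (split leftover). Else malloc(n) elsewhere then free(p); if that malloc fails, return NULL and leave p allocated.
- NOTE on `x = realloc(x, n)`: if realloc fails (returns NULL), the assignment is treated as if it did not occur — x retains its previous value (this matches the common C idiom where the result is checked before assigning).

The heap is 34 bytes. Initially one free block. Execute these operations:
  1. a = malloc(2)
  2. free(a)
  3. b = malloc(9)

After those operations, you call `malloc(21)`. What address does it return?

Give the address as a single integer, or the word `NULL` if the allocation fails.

Answer: 9

Derivation:
Op 1: a = malloc(2) -> a = 0; heap: [0-1 ALLOC][2-33 FREE]
Op 2: free(a) -> (freed a); heap: [0-33 FREE]
Op 3: b = malloc(9) -> b = 0; heap: [0-8 ALLOC][9-33 FREE]
malloc(21): first-fit scan over [0-8 ALLOC][9-33 FREE] -> 9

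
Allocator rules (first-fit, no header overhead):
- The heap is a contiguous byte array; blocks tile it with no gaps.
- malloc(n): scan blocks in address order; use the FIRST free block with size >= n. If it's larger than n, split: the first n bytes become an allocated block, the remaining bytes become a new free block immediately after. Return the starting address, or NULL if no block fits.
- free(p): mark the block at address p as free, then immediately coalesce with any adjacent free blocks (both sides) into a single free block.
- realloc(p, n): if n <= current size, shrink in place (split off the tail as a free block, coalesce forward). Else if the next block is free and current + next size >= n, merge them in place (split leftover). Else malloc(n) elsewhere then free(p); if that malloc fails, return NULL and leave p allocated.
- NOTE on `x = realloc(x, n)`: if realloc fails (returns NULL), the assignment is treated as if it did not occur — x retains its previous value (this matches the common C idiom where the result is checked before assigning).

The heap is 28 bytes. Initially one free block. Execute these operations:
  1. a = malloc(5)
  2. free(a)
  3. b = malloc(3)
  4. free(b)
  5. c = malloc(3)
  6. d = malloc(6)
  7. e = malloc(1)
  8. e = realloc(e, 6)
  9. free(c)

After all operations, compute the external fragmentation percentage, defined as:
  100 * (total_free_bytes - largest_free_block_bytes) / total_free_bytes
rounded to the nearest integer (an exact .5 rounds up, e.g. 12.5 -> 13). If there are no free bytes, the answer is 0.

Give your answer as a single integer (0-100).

Answer: 19

Derivation:
Op 1: a = malloc(5) -> a = 0; heap: [0-4 ALLOC][5-27 FREE]
Op 2: free(a) -> (freed a); heap: [0-27 FREE]
Op 3: b = malloc(3) -> b = 0; heap: [0-2 ALLOC][3-27 FREE]
Op 4: free(b) -> (freed b); heap: [0-27 FREE]
Op 5: c = malloc(3) -> c = 0; heap: [0-2 ALLOC][3-27 FREE]
Op 6: d = malloc(6) -> d = 3; heap: [0-2 ALLOC][3-8 ALLOC][9-27 FREE]
Op 7: e = malloc(1) -> e = 9; heap: [0-2 ALLOC][3-8 ALLOC][9-9 ALLOC][10-27 FREE]
Op 8: e = realloc(e, 6) -> e = 9; heap: [0-2 ALLOC][3-8 ALLOC][9-14 ALLOC][15-27 FREE]
Op 9: free(c) -> (freed c); heap: [0-2 FREE][3-8 ALLOC][9-14 ALLOC][15-27 FREE]
Free blocks: [3 13] total_free=16 largest=13 -> 100*(16-13)/16 = 300/16 = 18.75 -> rounds to 19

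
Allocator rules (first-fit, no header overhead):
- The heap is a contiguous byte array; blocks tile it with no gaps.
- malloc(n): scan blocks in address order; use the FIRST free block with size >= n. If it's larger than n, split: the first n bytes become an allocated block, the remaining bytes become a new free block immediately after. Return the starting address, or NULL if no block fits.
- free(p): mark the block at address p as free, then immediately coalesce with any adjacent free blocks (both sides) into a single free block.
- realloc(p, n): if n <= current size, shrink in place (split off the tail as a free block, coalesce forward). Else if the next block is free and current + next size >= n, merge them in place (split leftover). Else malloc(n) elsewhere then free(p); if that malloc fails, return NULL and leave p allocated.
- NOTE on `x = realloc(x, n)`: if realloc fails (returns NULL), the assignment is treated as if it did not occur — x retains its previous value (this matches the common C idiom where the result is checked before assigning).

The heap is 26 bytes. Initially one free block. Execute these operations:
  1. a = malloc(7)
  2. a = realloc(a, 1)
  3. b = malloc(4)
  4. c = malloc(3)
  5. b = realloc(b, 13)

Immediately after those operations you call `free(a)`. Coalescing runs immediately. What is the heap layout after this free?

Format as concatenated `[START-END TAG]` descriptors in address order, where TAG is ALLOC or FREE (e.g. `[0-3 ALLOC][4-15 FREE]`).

Answer: [0-4 FREE][5-7 ALLOC][8-20 ALLOC][21-25 FREE]

Derivation:
Op 1: a = malloc(7) -> a = 0; heap: [0-6 ALLOC][7-25 FREE]
Op 2: a = realloc(a, 1) -> a = 0; heap: [0-0 ALLOC][1-25 FREE]
Op 3: b = malloc(4) -> b = 1; heap: [0-0 ALLOC][1-4 ALLOC][5-25 FREE]
Op 4: c = malloc(3) -> c = 5; heap: [0-0 ALLOC][1-4 ALLOC][5-7 ALLOC][8-25 FREE]
Op 5: b = realloc(b, 13) -> b = 8; heap: [0-0 ALLOC][1-4 FREE][5-7 ALLOC][8-20 ALLOC][21-25 FREE]
free(a): a = 0 -> block [0-0 ALLOC]; mark free, coalesce with adjacent free neighbors -> [0-4 FREE][5-7 ALLOC][8-20 ALLOC][21-25 FREE]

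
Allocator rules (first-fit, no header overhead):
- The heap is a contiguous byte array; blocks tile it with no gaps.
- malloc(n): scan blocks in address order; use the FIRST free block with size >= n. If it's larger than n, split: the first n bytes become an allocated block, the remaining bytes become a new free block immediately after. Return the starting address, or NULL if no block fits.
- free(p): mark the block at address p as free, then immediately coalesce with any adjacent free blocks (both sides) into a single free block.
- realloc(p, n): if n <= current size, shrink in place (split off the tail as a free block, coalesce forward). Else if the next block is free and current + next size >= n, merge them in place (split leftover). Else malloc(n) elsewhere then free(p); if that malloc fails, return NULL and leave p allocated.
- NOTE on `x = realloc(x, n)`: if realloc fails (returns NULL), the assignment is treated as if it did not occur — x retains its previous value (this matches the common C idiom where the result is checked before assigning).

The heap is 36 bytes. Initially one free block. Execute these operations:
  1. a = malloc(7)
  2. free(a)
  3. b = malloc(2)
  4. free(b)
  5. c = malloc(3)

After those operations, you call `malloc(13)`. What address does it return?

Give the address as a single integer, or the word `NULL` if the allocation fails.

Op 1: a = malloc(7) -> a = 0; heap: [0-6 ALLOC][7-35 FREE]
Op 2: free(a) -> (freed a); heap: [0-35 FREE]
Op 3: b = malloc(2) -> b = 0; heap: [0-1 ALLOC][2-35 FREE]
Op 4: free(b) -> (freed b); heap: [0-35 FREE]
Op 5: c = malloc(3) -> c = 0; heap: [0-2 ALLOC][3-35 FREE]
malloc(13): first-fit scan over [0-2 ALLOC][3-35 FREE] -> 3

Answer: 3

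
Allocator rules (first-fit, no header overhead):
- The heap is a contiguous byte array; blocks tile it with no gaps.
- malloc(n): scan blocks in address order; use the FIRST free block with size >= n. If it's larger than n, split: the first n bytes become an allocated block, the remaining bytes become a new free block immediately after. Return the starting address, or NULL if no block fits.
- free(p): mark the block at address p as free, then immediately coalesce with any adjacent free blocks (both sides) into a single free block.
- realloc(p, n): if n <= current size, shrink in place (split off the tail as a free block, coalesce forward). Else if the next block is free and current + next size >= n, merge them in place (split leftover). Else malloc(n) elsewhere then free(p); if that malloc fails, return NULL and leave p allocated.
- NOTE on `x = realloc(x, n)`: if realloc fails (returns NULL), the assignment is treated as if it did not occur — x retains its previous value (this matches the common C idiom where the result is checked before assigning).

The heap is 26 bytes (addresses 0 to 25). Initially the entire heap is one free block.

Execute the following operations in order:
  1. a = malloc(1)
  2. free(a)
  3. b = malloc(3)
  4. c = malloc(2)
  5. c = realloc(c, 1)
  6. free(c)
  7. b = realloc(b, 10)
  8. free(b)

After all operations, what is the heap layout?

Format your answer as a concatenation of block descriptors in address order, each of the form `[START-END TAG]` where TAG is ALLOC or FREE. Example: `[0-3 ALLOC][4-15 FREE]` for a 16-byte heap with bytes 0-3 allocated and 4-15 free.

Op 1: a = malloc(1) -> a = 0; heap: [0-0 ALLOC][1-25 FREE]
Op 2: free(a) -> (freed a); heap: [0-25 FREE]
Op 3: b = malloc(3) -> b = 0; heap: [0-2 ALLOC][3-25 FREE]
Op 4: c = malloc(2) -> c = 3; heap: [0-2 ALLOC][3-4 ALLOC][5-25 FREE]
Op 5: c = realloc(c, 1) -> c = 3; heap: [0-2 ALLOC][3-3 ALLOC][4-25 FREE]
Op 6: free(c) -> (freed c); heap: [0-2 ALLOC][3-25 FREE]
Op 7: b = realloc(b, 10) -> b = 0; heap: [0-9 ALLOC][10-25 FREE]
Op 8: free(b) -> (freed b); heap: [0-25 FREE]

Answer: [0-25 FREE]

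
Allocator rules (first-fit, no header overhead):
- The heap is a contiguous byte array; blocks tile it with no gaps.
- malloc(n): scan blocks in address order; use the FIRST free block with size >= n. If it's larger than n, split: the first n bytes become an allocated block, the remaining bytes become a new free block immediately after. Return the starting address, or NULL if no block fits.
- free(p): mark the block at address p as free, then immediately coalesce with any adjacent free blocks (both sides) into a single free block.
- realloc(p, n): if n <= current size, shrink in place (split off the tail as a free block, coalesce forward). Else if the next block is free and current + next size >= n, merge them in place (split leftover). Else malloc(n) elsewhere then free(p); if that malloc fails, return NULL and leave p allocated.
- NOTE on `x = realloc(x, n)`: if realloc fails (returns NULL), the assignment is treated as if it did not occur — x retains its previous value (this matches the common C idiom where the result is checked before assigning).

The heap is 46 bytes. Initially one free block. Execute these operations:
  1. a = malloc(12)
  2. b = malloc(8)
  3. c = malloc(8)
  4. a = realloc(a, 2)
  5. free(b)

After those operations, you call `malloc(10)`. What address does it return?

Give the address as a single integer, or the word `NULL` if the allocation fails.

Op 1: a = malloc(12) -> a = 0; heap: [0-11 ALLOC][12-45 FREE]
Op 2: b = malloc(8) -> b = 12; heap: [0-11 ALLOC][12-19 ALLOC][20-45 FREE]
Op 3: c = malloc(8) -> c = 20; heap: [0-11 ALLOC][12-19 ALLOC][20-27 ALLOC][28-45 FREE]
Op 4: a = realloc(a, 2) -> a = 0; heap: [0-1 ALLOC][2-11 FREE][12-19 ALLOC][20-27 ALLOC][28-45 FREE]
Op 5: free(b) -> (freed b); heap: [0-1 ALLOC][2-19 FREE][20-27 ALLOC][28-45 FREE]
malloc(10): first-fit scan over [0-1 ALLOC][2-19 FREE][20-27 ALLOC][28-45 FREE] -> 2

Answer: 2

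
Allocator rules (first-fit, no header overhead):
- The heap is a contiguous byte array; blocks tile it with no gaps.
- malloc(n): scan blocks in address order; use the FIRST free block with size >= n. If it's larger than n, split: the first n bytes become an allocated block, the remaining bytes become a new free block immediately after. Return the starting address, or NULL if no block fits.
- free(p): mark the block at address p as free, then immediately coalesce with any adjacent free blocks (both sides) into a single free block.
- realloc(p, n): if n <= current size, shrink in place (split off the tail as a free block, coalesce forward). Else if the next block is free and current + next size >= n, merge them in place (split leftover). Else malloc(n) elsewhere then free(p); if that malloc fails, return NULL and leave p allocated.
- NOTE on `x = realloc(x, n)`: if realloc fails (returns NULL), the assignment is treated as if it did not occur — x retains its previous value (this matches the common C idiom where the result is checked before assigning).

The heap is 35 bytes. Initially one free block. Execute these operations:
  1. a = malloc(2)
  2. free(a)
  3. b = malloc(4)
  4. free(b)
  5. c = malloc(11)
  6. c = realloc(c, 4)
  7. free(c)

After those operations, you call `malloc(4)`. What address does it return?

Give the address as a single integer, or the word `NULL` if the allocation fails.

Answer: 0

Derivation:
Op 1: a = malloc(2) -> a = 0; heap: [0-1 ALLOC][2-34 FREE]
Op 2: free(a) -> (freed a); heap: [0-34 FREE]
Op 3: b = malloc(4) -> b = 0; heap: [0-3 ALLOC][4-34 FREE]
Op 4: free(b) -> (freed b); heap: [0-34 FREE]
Op 5: c = malloc(11) -> c = 0; heap: [0-10 ALLOC][11-34 FREE]
Op 6: c = realloc(c, 4) -> c = 0; heap: [0-3 ALLOC][4-34 FREE]
Op 7: free(c) -> (freed c); heap: [0-34 FREE]
malloc(4): first-fit scan over [0-34 FREE] -> 0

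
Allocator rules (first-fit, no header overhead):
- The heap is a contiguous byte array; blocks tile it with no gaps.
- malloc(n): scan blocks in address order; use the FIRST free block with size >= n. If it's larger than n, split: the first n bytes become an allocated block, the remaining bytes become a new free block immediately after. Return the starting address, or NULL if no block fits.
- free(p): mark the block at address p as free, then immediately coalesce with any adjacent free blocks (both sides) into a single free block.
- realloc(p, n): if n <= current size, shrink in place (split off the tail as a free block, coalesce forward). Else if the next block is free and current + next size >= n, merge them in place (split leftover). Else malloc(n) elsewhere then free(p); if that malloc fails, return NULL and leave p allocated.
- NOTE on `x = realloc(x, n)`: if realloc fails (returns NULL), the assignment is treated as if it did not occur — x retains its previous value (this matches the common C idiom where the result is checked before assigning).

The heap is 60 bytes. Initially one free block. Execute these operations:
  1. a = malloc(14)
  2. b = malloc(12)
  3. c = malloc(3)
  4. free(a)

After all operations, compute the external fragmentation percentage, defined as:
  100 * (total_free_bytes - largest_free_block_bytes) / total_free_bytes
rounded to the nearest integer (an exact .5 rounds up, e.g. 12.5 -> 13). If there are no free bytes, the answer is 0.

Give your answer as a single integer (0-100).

Answer: 31

Derivation:
Op 1: a = malloc(14) -> a = 0; heap: [0-13 ALLOC][14-59 FREE]
Op 2: b = malloc(12) -> b = 14; heap: [0-13 ALLOC][14-25 ALLOC][26-59 FREE]
Op 3: c = malloc(3) -> c = 26; heap: [0-13 ALLOC][14-25 ALLOC][26-28 ALLOC][29-59 FREE]
Op 4: free(a) -> (freed a); heap: [0-13 FREE][14-25 ALLOC][26-28 ALLOC][29-59 FREE]
Free blocks: [14 31] total_free=45 largest=31 -> 100*(45-31)/45 = 1400/45 ≈ 31.111 -> rounds to 31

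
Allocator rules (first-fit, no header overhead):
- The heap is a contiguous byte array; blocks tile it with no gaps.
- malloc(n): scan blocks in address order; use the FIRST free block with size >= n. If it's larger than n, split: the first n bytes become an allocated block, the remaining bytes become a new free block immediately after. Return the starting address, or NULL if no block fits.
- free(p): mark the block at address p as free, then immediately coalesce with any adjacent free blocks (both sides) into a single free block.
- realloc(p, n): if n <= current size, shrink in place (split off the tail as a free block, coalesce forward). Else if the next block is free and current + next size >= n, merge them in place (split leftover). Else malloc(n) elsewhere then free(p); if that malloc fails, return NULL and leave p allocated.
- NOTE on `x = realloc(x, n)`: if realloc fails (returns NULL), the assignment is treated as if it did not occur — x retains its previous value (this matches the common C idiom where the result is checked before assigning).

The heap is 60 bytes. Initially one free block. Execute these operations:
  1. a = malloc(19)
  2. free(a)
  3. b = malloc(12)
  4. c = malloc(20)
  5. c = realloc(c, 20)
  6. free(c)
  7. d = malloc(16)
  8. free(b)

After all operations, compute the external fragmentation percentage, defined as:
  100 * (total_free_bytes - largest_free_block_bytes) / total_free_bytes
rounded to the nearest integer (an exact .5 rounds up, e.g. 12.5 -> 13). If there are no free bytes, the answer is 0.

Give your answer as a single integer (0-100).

Answer: 27

Derivation:
Op 1: a = malloc(19) -> a = 0; heap: [0-18 ALLOC][19-59 FREE]
Op 2: free(a) -> (freed a); heap: [0-59 FREE]
Op 3: b = malloc(12) -> b = 0; heap: [0-11 ALLOC][12-59 FREE]
Op 4: c = malloc(20) -> c = 12; heap: [0-11 ALLOC][12-31 ALLOC][32-59 FREE]
Op 5: c = realloc(c, 20) -> c = 12; heap: [0-11 ALLOC][12-31 ALLOC][32-59 FREE]
Op 6: free(c) -> (freed c); heap: [0-11 ALLOC][12-59 FREE]
Op 7: d = malloc(16) -> d = 12; heap: [0-11 ALLOC][12-27 ALLOC][28-59 FREE]
Op 8: free(b) -> (freed b); heap: [0-11 FREE][12-27 ALLOC][28-59 FREE]
Free blocks: [12 32] total_free=44 largest=32 -> 100*(44-32)/44 = 1200/44 ≈ 27.273 -> rounds to 27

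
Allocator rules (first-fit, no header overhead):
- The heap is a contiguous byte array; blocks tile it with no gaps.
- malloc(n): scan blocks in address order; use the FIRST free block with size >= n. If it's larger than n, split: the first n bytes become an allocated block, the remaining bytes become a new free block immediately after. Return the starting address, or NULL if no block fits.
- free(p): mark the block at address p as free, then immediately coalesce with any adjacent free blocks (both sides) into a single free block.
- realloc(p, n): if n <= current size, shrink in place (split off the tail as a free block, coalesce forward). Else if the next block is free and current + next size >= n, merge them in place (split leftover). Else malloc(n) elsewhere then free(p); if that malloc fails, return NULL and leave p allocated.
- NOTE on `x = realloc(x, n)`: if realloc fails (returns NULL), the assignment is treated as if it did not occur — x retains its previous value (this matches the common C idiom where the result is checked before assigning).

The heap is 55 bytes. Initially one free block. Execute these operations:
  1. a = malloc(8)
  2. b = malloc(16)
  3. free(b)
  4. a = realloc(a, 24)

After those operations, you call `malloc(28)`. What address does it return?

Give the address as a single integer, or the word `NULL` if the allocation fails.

Op 1: a = malloc(8) -> a = 0; heap: [0-7 ALLOC][8-54 FREE]
Op 2: b = malloc(16) -> b = 8; heap: [0-7 ALLOC][8-23 ALLOC][24-54 FREE]
Op 3: free(b) -> (freed b); heap: [0-7 ALLOC][8-54 FREE]
Op 4: a = realloc(a, 24) -> a = 0; heap: [0-23 ALLOC][24-54 FREE]
malloc(28): first-fit scan over [0-23 ALLOC][24-54 FREE] -> 24

Answer: 24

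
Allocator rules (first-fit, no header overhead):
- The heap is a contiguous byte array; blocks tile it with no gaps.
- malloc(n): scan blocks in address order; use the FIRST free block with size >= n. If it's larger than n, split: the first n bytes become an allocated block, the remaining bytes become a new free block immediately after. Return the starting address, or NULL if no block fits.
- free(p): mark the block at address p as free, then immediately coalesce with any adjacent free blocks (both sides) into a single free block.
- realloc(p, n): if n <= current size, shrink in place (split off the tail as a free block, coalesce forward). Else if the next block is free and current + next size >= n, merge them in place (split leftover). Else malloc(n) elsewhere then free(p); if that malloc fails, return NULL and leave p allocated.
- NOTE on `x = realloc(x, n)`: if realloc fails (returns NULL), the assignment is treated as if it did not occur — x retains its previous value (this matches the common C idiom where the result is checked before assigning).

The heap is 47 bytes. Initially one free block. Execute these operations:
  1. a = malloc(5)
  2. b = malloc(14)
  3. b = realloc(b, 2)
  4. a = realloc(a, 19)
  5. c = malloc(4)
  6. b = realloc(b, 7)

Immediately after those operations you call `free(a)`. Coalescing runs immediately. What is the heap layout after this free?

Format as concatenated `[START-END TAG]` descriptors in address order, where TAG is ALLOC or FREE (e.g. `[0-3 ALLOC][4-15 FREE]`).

Op 1: a = malloc(5) -> a = 0; heap: [0-4 ALLOC][5-46 FREE]
Op 2: b = malloc(14) -> b = 5; heap: [0-4 ALLOC][5-18 ALLOC][19-46 FREE]
Op 3: b = realloc(b, 2) -> b = 5; heap: [0-4 ALLOC][5-6 ALLOC][7-46 FREE]
Op 4: a = realloc(a, 19) -> a = 7; heap: [0-4 FREE][5-6 ALLOC][7-25 ALLOC][26-46 FREE]
Op 5: c = malloc(4) -> c = 0; heap: [0-3 ALLOC][4-4 FREE][5-6 ALLOC][7-25 ALLOC][26-46 FREE]
Op 6: b = realloc(b, 7) -> b = 26; heap: [0-3 ALLOC][4-6 FREE][7-25 ALLOC][26-32 ALLOC][33-46 FREE]
free(a): a = 7 -> block [7-25 ALLOC]; mark free, coalesce with adjacent free neighbors -> [0-3 ALLOC][4-25 FREE][26-32 ALLOC][33-46 FREE]

Answer: [0-3 ALLOC][4-25 FREE][26-32 ALLOC][33-46 FREE]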